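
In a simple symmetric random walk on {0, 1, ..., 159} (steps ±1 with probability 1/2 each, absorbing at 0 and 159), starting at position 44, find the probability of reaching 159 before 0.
P(hit 159 before 0) = 44/159

Let u_k = P(hit 159 before 0 | start at k). Then u_0 = 0, u_159 = 1, and u_k = u_{k-1}/2 + u_{k+1}/2 for 1 ≤ k ≤ 158. This harmonic recurrence is solved by u_k = k/159, giving u_44 = 44/159.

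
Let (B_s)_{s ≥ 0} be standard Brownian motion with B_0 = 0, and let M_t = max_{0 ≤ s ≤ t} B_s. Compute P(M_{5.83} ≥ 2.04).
P(M_{5.83} ≥ 2.04) = 2·P(B_{5.83} ≥ 2.04) = 2(1 − Φ(2.04/√5.83)) ≈ 0.3982

By the reflection principle for Brownian motion, P(M_t ≥ a) = 2 · P(B_t ≥ a) for a ≥ 0. Since B_t ~ N(0, t), P(B_t ≥ 2.04) = 1 − Φ(2.04/√t) = 1 − Φ(2.04/√5.83) = 1 − Φ(0.8449). So
  P(M_{5.83} ≥ 2.04) = 2(1 − Φ(0.8449)) ≈ 0.3982.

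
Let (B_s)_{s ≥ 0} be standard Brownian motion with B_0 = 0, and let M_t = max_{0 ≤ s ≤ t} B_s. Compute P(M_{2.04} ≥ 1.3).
P(M_{2.04} ≥ 1.3) = 2·P(B_{2.04} ≥ 1.3) = 2(1 − Φ(1.3/√2.04)) ≈ 0.3627

By the reflection principle for Brownian motion, P(M_t ≥ a) = 2 · P(B_t ≥ a) for a ≥ 0. Since B_t ~ N(0, t), P(B_t ≥ 1.3) = 1 − Φ(1.3/√t) = 1 − Φ(1.3/√2.04) = 1 − Φ(0.9102). So
  P(M_{2.04} ≥ 1.3) = 2(1 − Φ(0.9102)) ≈ 0.3627.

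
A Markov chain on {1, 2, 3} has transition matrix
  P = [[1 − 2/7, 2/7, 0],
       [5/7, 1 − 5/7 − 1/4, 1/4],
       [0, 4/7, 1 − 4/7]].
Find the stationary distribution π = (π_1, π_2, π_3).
π = (40/63, 16/63, 1/9)

This is a birth-death chain on three states, which satisfies detailed balance: π_1 · P_{12} = π_2 · P_{21} and π_2 · P_{23} = π_3 · P_{32}.
From π_1 · 2/7 = π_2 · 5/7: π_2/π_1 = (2/7)/(5/7) = 2/5.
From π_2 · 1/4 = π_3 · 4/7: π_3/π_2 = (1/4)/(4/7) = 7/16.
Take π_1 proportional to 1; then unnormalized π = (1, 2/5, 7/40). Normalize by dividing by the sum 63/40:
  π = (40/63, 16/63, 1/9).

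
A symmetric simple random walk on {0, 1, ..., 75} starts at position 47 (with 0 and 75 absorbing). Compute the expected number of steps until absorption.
E[τ | X_0 = 47] = 1316

Let v_k = E[τ | X_0 = k]. Boundary: v_0 = v_75 = 0. Recurrence: v_k = 1 + (v_{k-1} + v_{k+1})/2 for 1 ≤ k ≤ 74. The particular solution to v_k − (v_{k-1} + v_{k+1})/2 = 1 is v_k = −k^2. Adding homogeneous solution A + B k and matching boundaries gives v_k = k (75 − k). Substituting k = 47: v_47 = 47 · 28 = 1316.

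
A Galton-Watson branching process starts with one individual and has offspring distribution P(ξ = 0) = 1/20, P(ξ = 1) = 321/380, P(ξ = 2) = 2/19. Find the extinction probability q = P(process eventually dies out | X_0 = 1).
q = 19/40

The pgf is f(s) = 1/20 + 321/380·s + 2/19·s². The extinction probability q is the smallest fixed point of f in [0, 1]. Setting s = f(s):
  2/19·s² + (321/380 − 1)·s + 1/20 = 0
  2/19·s² − (1/20 + 2/19)·s + 1/20 = 0
which factors as (s − 1)·(2/19·s − 1/20) = 0, giving roots s = 1 and s = (1/20)/(2/19) = 19/40.
Mean offspring μ = 321/380 + 2·2/19 = 401/380 > 1 (supercritical), so q < 1. The extinction probability is the smaller root: q = (1/20)/(2/19) = 19/40.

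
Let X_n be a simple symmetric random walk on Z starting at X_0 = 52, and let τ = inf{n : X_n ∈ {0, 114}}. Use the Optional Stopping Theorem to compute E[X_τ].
E[X_τ] = 52

X_n is a martingale and τ is a bounded-mean stopping time (indeed τ is finite a.s. with bounded expectation since the walk is in a bounded region). By the OST, E[X_τ] = E[X_0] = 52. Equivalently: E[X_τ] = 114 · P(hit 114 first) + 0 · P(hit 0 first) = 114 · (52/114) = 52.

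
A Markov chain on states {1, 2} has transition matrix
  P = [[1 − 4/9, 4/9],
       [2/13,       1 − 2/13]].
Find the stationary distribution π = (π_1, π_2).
π_1 = 9/35, π_2 = 26/35

Solve πP = π with π_1 + π_2 = 1. From πP = π: π_1 · (1 − 4/9) + π_2 · 2/13 = π_1 ⇒ π_2 · 2/13 = π_1 · 4/9 ⇒ π_2/π_1 = (4/9)/(2/13) = 26/9. Together with π_1 + π_2 = 1:
  π_1 = (2/13)/(4/9 + 2/13) = (2/13)/(70/117) = 9/35,
  π_2 = (4/9)/(4/9 + 2/13) = (4/9)/(70/117) = 26/35.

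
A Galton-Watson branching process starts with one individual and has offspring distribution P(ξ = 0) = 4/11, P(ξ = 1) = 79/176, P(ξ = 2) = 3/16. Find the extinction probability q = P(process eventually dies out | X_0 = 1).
q = 1

Mean offspring μ = 0·4/11 + 1·79/176 + 2·3/16 = 145/176 ≤ 1. For μ ≤ 1 with offspring not concentrated at 1, the Galton-Watson process goes extinct almost surely, so q = 1.
(Algebraic check: The pgf is f(s) = 4/11 + 79/176·s + 3/16·s². The extinction probability q is the smallest fixed point of f in [0, 1]. Setting s = f(s):
  3/16·s² + (79/176 − 1)·s + 4/11 = 0
  3/16·s² − (4/11 + 3/16)·s + 4/11 = 0
which factors as (s − 1)·(3/16·s − 4/11) = 0, giving roots s = 1 and s = (4/11)/(3/16) = 64/33. Since 64/33 ≥ 1, the smallest root in [0, 1] is s = 1.)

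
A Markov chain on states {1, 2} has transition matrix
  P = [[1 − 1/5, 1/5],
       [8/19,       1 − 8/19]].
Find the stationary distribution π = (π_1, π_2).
π_1 = 40/59, π_2 = 19/59

Solve πP = π with π_1 + π_2 = 1. From πP = π: π_1 · (1 − 1/5) + π_2 · 8/19 = π_1 ⇒ π_2 · 8/19 = π_1 · 1/5 ⇒ π_2/π_1 = (1/5)/(8/19) = 19/40. Together with π_1 + π_2 = 1:
  π_1 = (8/19)/(1/5 + 8/19) = (8/19)/(59/95) = 40/59,
  π_2 = (1/5)/(1/5 + 8/19) = (1/5)/(59/95) = 19/59.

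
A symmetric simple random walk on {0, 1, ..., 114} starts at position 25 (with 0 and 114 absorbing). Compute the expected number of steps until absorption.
E[τ | X_0 = 25] = 2225

Let v_k = E[τ | X_0 = k]. Boundary: v_0 = v_114 = 0. Recurrence: v_k = 1 + (v_{k-1} + v_{k+1})/2 for 1 ≤ k ≤ 113. The particular solution to v_k − (v_{k-1} + v_{k+1})/2 = 1 is v_k = −k^2. Adding homogeneous solution A + B k and matching boundaries gives v_k = k (114 − k). Substituting k = 25: v_25 = 25 · 89 = 2225.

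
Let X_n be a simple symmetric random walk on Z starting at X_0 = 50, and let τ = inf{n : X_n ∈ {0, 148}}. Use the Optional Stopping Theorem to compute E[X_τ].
E[X_τ] = 50

X_n is a martingale and τ is a bounded-mean stopping time (indeed τ is finite a.s. with bounded expectation since the walk is in a bounded region). By the OST, E[X_τ] = E[X_0] = 50. Equivalently: E[X_τ] = 148 · P(hit 148 first) + 0 · P(hit 0 first) = 148 · (50/148) = 50.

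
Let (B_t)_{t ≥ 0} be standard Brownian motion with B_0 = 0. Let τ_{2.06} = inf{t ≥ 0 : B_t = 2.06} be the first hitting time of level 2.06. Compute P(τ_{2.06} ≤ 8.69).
P(τ_{2.06} ≤ 8.69) = 2(1 − Φ(2.06/√8.69)) = 2(1 − Φ(0.6988)) ≈ 0.4847

By the reflection principle for standard BM, P(τ_b ≤ t) = 2 · P(B_t ≥ b). Since B_t ~ N(0, t), P(B_t ≥ 2.06) = 1 − Φ(2.06/√t) = 1 − Φ(2.06/√8.69) = 1 − Φ(0.6988) ≈ 0.24234. Doubling: P(τ_{2.06} ≤ 8.69) ≈ 2 · 0.24234 = 0.48468 ≈ 0.4847.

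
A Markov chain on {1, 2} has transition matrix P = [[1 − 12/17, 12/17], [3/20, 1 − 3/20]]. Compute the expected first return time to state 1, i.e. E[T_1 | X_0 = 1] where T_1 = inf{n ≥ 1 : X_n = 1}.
E[T_1 | X_0 = 1] = 1/π_1 = 97/17

For an irreducible recurrent Markov chain with stationary distribution π, E[T_i | X_0 = i] = 1/π_i (Kac's formula). Here π_1 = (3/20)/(12/17 + 3/20) = (3/20)/(291/340) = 17/97, so E[T_1 | X_0 = 1] = 1/π_1 = (12/17 + 3/20)/(3/20) = (291/340)/(3/20) = 97/17.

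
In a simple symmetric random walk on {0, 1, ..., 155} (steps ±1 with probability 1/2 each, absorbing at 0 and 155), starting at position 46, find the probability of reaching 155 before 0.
P(hit 155 before 0) = 46/155

Let u_k = P(hit 155 before 0 | start at k). Then u_0 = 0, u_155 = 1, and u_k = u_{k-1}/2 + u_{k+1}/2 for 1 ≤ k ≤ 154. This harmonic recurrence is solved by u_k = k/155, giving u_46 = 46/155.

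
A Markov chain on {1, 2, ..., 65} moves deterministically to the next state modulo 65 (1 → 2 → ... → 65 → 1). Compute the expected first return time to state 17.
E[T_17 | X_0 = 17] = 65

The chain cycles deterministically, so starting at state 17 it returns in exactly 65 steps. Equivalently, the stationary distribution is uniform π_j = 1/65 for every state j, so by Kac's formula E[T_17] = 1/π_17 = 65.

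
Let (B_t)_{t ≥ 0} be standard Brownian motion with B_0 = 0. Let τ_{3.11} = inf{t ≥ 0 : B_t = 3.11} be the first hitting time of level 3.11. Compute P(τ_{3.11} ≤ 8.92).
P(τ_{3.11} ≤ 8.92) = 2(1 − Φ(3.11/√8.92)) = 2(1 − Φ(1.0413)) ≈ 0.2977

By the reflection principle for standard BM, P(τ_b ≤ t) = 2 · P(B_t ≥ b). Since B_t ~ N(0, t), P(B_t ≥ 3.11) = 1 − Φ(3.11/√t) = 1 − Φ(3.11/√8.92) = 1 − Φ(1.0413) ≈ 0.14887. Doubling: P(τ_{3.11} ≤ 8.92) ≈ 2 · 0.14887 = 0.29774 ≈ 0.2977.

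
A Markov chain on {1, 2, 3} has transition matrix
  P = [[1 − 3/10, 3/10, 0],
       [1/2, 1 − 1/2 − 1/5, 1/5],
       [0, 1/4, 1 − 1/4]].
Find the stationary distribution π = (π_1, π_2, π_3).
π = (25/52, 15/52, 3/13)

This is a birth-death chain on three states, which satisfies detailed balance: π_1 · P_{12} = π_2 · P_{21} and π_2 · P_{23} = π_3 · P_{32}.
From π_1 · 3/10 = π_2 · 1/2: π_2/π_1 = (3/10)/(1/2) = 3/5.
From π_2 · 1/5 = π_3 · 1/4: π_3/π_2 = (1/5)/(1/4) = 4/5.
Take π_1 proportional to 1; then unnormalized π = (1, 3/5, 12/25). Normalize by dividing by the sum 52/25:
  π = (25/52, 15/52, 3/13).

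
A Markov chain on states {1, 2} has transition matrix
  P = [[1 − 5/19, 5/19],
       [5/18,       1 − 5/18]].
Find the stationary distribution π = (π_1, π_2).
π_1 = 19/37, π_2 = 18/37

Solve πP = π with π_1 + π_2 = 1. From πP = π: π_1 · (1 − 5/19) + π_2 · 5/18 = π_1 ⇒ π_2 · 5/18 = π_1 · 5/19 ⇒ π_2/π_1 = (5/19)/(5/18) = 18/19. Together with π_1 + π_2 = 1:
  π_1 = (5/18)/(5/19 + 5/18) = (5/18)/(185/342) = 19/37,
  π_2 = (5/19)/(5/19 + 5/18) = (5/19)/(185/342) = 18/37.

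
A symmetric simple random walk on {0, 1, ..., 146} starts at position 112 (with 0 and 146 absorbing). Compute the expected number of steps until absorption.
E[τ | X_0 = 112] = 3808

Let v_k = E[τ | X_0 = k]. Boundary: v_0 = v_146 = 0. Recurrence: v_k = 1 + (v_{k-1} + v_{k+1})/2 for 1 ≤ k ≤ 145. The particular solution to v_k − (v_{k-1} + v_{k+1})/2 = 1 is v_k = −k^2. Adding homogeneous solution A + B k and matching boundaries gives v_k = k (146 − k). Substituting k = 112: v_112 = 112 · 34 = 3808.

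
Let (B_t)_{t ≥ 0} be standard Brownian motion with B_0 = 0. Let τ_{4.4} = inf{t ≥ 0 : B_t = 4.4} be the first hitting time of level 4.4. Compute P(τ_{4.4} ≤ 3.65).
P(τ_{4.4} ≤ 3.65) = 2(1 − Φ(4.4/√3.65)) = 2(1 − Φ(2.3031)) ≈ 0.0213

By the reflection principle for standard BM, P(τ_b ≤ t) = 2 · P(B_t ≥ b). Since B_t ~ N(0, t), P(B_t ≥ 4.4) = 1 − Φ(4.4/√t) = 1 − Φ(4.4/√3.65) = 1 − Φ(2.3031) ≈ 0.01064. Doubling: P(τ_{4.4} ≤ 3.65) ≈ 2 · 0.01064 = 0.02128 ≈ 0.0213.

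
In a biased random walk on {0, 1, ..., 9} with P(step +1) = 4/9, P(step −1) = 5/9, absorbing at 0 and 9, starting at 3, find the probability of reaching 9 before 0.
P(hit 9 before 0) = (1 − (5/4)^3) / (1 − (5/4)^9) = 4096/27721

Let u_k denote P(reach 9 before 0 | start at k). Boundary: u_0 = 0, u_9 = 1. Recurrence: u_k = 4/9·u_{k+1} + 5/9·u_{k-1} for 1 ≤ k ≤ 8. Try u_k = A + B·r^k with r = q/p = (5/9)/(4/9) = 5/4. Substitution satisfies the recurrence; boundary conditions give:
  u_k = (1 − r^k) / (1 − r^N) = (1 − (5/4)^3) / (1 − (5/4)^9) = 4096/27721.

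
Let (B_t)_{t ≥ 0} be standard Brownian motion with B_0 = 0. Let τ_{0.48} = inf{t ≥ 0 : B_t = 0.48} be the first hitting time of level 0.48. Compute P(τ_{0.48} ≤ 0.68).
P(τ_{0.48} ≤ 0.68) = 2(1 − Φ(0.48/√0.68)) = 2(1 − Φ(0.5821)) ≈ 0.5605

By the reflection principle for standard BM, P(τ_b ≤ t) = 2 · P(B_t ≥ b). Since B_t ~ N(0, t), P(B_t ≥ 0.48) = 1 − Φ(0.48/√t) = 1 − Φ(0.48/√0.68) = 1 − Φ(0.5821) ≈ 0.28025. Doubling: P(τ_{0.48} ≤ 0.68) ≈ 2 · 0.28025 = 0.56050 ≈ 0.5605.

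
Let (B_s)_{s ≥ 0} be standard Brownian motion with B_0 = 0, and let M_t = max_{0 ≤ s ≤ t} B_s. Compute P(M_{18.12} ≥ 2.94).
P(M_{18.12} ≥ 2.94) = 2·P(B_{18.12} ≥ 2.94) = 2(1 − Φ(2.94/√18.12)) ≈ 0.4898

By the reflection principle for Brownian motion, P(M_t ≥ a) = 2 · P(B_t ≥ a) for a ≥ 0. Since B_t ~ N(0, t), P(B_t ≥ 2.94) = 1 − Φ(2.94/√t) = 1 − Φ(2.94/√18.12) = 1 − Φ(0.6907). So
  P(M_{18.12} ≥ 2.94) = 2(1 − Φ(0.6907)) ≈ 0.4898.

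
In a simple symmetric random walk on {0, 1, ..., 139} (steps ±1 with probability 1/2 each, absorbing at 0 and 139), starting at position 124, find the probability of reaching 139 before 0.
P(hit 139 before 0) = 124/139

Let u_k = P(hit 139 before 0 | start at k). Then u_0 = 0, u_139 = 1, and u_k = u_{k-1}/2 + u_{k+1}/2 for 1 ≤ k ≤ 138. This harmonic recurrence is solved by u_k = k/139, giving u_124 = 124/139.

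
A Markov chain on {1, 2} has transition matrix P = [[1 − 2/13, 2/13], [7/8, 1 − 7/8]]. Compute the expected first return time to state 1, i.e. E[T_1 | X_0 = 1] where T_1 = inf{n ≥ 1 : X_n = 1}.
E[T_1 | X_0 = 1] = 1/π_1 = 107/91

For an irreducible recurrent Markov chain with stationary distribution π, E[T_i | X_0 = i] = 1/π_i (Kac's formula). Here π_1 = (7/8)/(2/13 + 7/8) = (7/8)/(107/104) = 91/107, so E[T_1 | X_0 = 1] = 1/π_1 = (2/13 + 7/8)/(7/8) = (107/104)/(7/8) = 107/91.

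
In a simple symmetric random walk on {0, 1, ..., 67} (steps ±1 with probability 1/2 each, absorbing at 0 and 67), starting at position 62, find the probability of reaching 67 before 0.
P(hit 67 before 0) = 62/67

Let u_k = P(hit 67 before 0 | start at k). Then u_0 = 0, u_67 = 1, and u_k = u_{k-1}/2 + u_{k+1}/2 for 1 ≤ k ≤ 66. This harmonic recurrence is solved by u_k = k/67, giving u_62 = 62/67.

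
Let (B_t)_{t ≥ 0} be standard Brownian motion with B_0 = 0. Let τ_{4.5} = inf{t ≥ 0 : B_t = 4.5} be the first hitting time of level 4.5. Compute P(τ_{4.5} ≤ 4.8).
P(τ_{4.5} ≤ 4.8) = 2(1 − Φ(4.5/√4.8)) = 2(1 − Φ(2.0540)) ≈ 0.0400

By the reflection principle for standard BM, P(τ_b ≤ t) = 2 · P(B_t ≥ b). Since B_t ~ N(0, t), P(B_t ≥ 4.5) = 1 − Φ(4.5/√t) = 1 − Φ(4.5/√4.8) = 1 − Φ(2.0540) ≈ 0.01999. Doubling: P(τ_{4.5} ≤ 4.8) ≈ 2 · 0.01999 = 0.03998 ≈ 0.0400.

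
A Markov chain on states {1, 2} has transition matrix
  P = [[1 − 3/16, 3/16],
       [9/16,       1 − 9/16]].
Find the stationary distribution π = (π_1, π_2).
π_1 = 3/4, π_2 = 1/4

Solve πP = π with π_1 + π_2 = 1. From πP = π: π_1 · (1 − 3/16) + π_2 · 9/16 = π_1 ⇒ π_2 · 9/16 = π_1 · 3/16 ⇒ π_2/π_1 = (3/16)/(9/16) = 1/3. Together with π_1 + π_2 = 1:
  π_1 = (9/16)/(3/16 + 9/16) = (9/16)/(3/4) = 3/4,
  π_2 = (3/16)/(3/16 + 9/16) = (3/16)/(3/4) = 1/4.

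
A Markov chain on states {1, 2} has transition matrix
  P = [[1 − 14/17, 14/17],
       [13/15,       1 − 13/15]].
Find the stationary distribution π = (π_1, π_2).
π_1 = 221/431, π_2 = 210/431

Solve πP = π with π_1 + π_2 = 1. From πP = π: π_1 · (1 − 14/17) + π_2 · 13/15 = π_1 ⇒ π_2 · 13/15 = π_1 · 14/17 ⇒ π_2/π_1 = (14/17)/(13/15) = 210/221. Together with π_1 + π_2 = 1:
  π_1 = (13/15)/(14/17 + 13/15) = (13/15)/(431/255) = 221/431,
  π_2 = (14/17)/(14/17 + 13/15) = (14/17)/(431/255) = 210/431.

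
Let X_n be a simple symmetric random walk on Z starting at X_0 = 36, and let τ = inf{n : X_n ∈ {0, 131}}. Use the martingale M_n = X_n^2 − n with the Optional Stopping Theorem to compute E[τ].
E[τ] = 3420

M_n = X_n^2 − n is a martingale (since E[X_{n+1}^2 | F_n] = X_n^2 + 1). By OST (τ has finite mean in a bounded region), E[M_τ] = E[M_0] = X_0^2 − 0 = 36^2 = 1296. Also E[M_τ] = E[X_τ^2] − E[τ]. The walk exits at 0 or 131, with P(hit 131 first) = 36/131, so E[X_τ^2] = 131^2 · 36/131 + 0 = 4716. Thus E[τ] = E[X_τ^2] − E[M_τ] = 4716 − 1296 = 3420 = 36(131 − 36) = 3420.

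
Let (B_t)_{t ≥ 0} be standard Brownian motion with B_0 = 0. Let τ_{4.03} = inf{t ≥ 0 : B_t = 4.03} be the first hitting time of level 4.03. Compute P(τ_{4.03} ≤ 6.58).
P(τ_{4.03} ≤ 6.58) = 2(1 − Φ(4.03/√6.58)) = 2(1 − Φ(1.5711)) ≈ 0.1162

By the reflection principle for standard BM, P(τ_b ≤ t) = 2 · P(B_t ≥ b). Since B_t ~ N(0, t), P(B_t ≥ 4.03) = 1 − Φ(4.03/√t) = 1 − Φ(4.03/√6.58) = 1 − Φ(1.5711) ≈ 0.05808. Doubling: P(τ_{4.03} ≤ 6.58) ≈ 2 · 0.05808 = 0.11616 ≈ 0.1162.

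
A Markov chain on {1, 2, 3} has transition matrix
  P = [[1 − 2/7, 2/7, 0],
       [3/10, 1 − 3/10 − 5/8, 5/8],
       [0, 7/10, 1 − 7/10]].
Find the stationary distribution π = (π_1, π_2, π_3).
π = (147/412, 35/103, 125/412)

This is a birth-death chain on three states, which satisfies detailed balance: π_1 · P_{12} = π_2 · P_{21} and π_2 · P_{23} = π_3 · P_{32}.
From π_1 · 2/7 = π_2 · 3/10: π_2/π_1 = (2/7)/(3/10) = 20/21.
From π_2 · 5/8 = π_3 · 7/10: π_3/π_2 = (5/8)/(7/10) = 25/28.
Take π_1 proportional to 1; then unnormalized π = (1, 20/21, 125/147). Normalize by dividing by the sum 412/147:
  π = (147/412, 35/103, 125/412).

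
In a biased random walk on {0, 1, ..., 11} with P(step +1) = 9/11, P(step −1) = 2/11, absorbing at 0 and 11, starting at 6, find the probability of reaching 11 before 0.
P(hit 11 before 0) = (1 − (2/9)^6) / (1 − (2/9)^11) = 4482468639/4483008223

Let u_k denote P(reach 11 before 0 | start at k). Boundary: u_0 = 0, u_11 = 1. Recurrence: u_k = 9/11·u_{k+1} + 2/11·u_{k-1} for 1 ≤ k ≤ 10. Try u_k = A + B·r^k with r = q/p = (2/11)/(9/11) = 2/9. Substitution satisfies the recurrence; boundary conditions give:
  u_k = (1 − r^k) / (1 − r^N) = (1 − (2/9)^6) / (1 − (2/9)^11) = 4482468639/4483008223.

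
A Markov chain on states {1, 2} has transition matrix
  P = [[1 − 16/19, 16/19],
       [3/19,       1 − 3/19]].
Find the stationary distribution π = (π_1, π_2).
π_1 = 3/19, π_2 = 16/19

Solve πP = π with π_1 + π_2 = 1. From πP = π: π_1 · (1 − 16/19) + π_2 · 3/19 = π_1 ⇒ π_2 · 3/19 = π_1 · 16/19 ⇒ π_2/π_1 = (16/19)/(3/19) = 16/3. Together with π_1 + π_2 = 1:
  π_1 = (3/19)/(16/19 + 3/19) = (3/19)/(1) = 3/19,
  π_2 = (16/19)/(16/19 + 3/19) = (16/19)/(1) = 16/19.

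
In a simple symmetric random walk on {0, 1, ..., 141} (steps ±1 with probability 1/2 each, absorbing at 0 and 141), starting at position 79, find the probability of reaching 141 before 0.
P(hit 141 before 0) = 79/141

Let u_k = P(hit 141 before 0 | start at k). Then u_0 = 0, u_141 = 1, and u_k = u_{k-1}/2 + u_{k+1}/2 for 1 ≤ k ≤ 140. This harmonic recurrence is solved by u_k = k/141, giving u_79 = 79/141.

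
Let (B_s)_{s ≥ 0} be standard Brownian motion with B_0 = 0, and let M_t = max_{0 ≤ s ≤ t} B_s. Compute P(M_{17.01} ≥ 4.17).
P(M_{17.01} ≥ 4.17) = 2·P(B_{17.01} ≥ 4.17) = 2(1 − Φ(4.17/√17.01)) ≈ 0.3120

By the reflection principle for Brownian motion, P(M_t ≥ a) = 2 · P(B_t ≥ a) for a ≥ 0. Since B_t ~ N(0, t), P(B_t ≥ 4.17) = 1 − Φ(4.17/√t) = 1 − Φ(4.17/√17.01) = 1 − Φ(1.0111). So
  P(M_{17.01} ≥ 4.17) = 2(1 − Φ(1.0111)) ≈ 0.3120.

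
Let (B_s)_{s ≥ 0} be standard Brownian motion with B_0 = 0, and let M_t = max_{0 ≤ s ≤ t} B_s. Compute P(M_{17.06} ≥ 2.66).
P(M_{17.06} ≥ 2.66) = 2·P(B_{17.06} ≥ 2.66) = 2(1 − Φ(2.66/√17.06)) ≈ 0.5196

By the reflection principle for Brownian motion, P(M_t ≥ a) = 2 · P(B_t ≥ a) for a ≥ 0. Since B_t ~ N(0, t), P(B_t ≥ 2.66) = 1 − Φ(2.66/√t) = 1 − Φ(2.66/√17.06) = 1 − Φ(0.6440). So
  P(M_{17.06} ≥ 2.66) = 2(1 − Φ(0.6440)) ≈ 0.5196.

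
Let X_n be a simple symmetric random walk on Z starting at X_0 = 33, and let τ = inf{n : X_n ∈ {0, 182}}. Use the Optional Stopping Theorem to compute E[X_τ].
E[X_τ] = 33

X_n is a martingale and τ is a bounded-mean stopping time (indeed τ is finite a.s. with bounded expectation since the walk is in a bounded region). By the OST, E[X_τ] = E[X_0] = 33. Equivalently: E[X_τ] = 182 · P(hit 182 first) + 0 · P(hit 0 first) = 182 · (33/182) = 33.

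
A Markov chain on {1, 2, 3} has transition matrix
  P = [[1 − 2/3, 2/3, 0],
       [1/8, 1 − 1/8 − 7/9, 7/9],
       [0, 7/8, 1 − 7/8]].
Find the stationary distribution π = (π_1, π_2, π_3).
π = (27/299, 144/299, 128/299)

This is a birth-death chain on three states, which satisfies detailed balance: π_1 · P_{12} = π_2 · P_{21} and π_2 · P_{23} = π_3 · P_{32}.
From π_1 · 2/3 = π_2 · 1/8: π_2/π_1 = (2/3)/(1/8) = 16/3.
From π_2 · 7/9 = π_3 · 7/8: π_3/π_2 = (7/9)/(7/8) = 8/9.
Take π_1 proportional to 1; then unnormalized π = (1, 16/3, 128/27). Normalize by dividing by the sum 299/27:
  π = (27/299, 144/299, 128/299).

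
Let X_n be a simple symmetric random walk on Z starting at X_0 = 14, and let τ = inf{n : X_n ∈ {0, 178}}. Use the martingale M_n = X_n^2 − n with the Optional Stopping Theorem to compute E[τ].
E[τ] = 2296

M_n = X_n^2 − n is a martingale (since E[X_{n+1}^2 | F_n] = X_n^2 + 1). By OST (τ has finite mean in a bounded region), E[M_τ] = E[M_0] = X_0^2 − 0 = 14^2 = 196. Also E[M_τ] = E[X_τ^2] − E[τ]. The walk exits at 0 or 178, with P(hit 178 first) = 14/178, so E[X_τ^2] = 178^2 · 14/178 + 0 = 2492. Thus E[τ] = E[X_τ^2] − E[M_τ] = 2492 − 196 = 2296 = 14(178 − 14) = 2296.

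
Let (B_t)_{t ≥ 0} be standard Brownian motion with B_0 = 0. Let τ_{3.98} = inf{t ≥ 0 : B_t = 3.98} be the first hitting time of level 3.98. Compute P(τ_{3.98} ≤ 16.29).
P(τ_{3.98} ≤ 16.29) = 2(1 − Φ(3.98/√16.29)) = 2(1 − Φ(0.9861)) ≈ 0.3241

By the reflection principle for standard BM, P(τ_b ≤ t) = 2 · P(B_t ≥ b). Since B_t ~ N(0, t), P(B_t ≥ 3.98) = 1 − Φ(3.98/√t) = 1 − Φ(3.98/√16.29) = 1 − Φ(0.9861) ≈ 0.16204. Doubling: P(τ_{3.98} ≤ 16.29) ≈ 2 · 0.16204 = 0.32408 ≈ 0.3241.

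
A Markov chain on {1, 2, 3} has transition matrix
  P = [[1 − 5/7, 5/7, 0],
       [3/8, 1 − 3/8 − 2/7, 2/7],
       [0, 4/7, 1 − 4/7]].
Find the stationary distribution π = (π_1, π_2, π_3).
π = (7/27, 40/81, 20/81)

This is a birth-death chain on three states, which satisfies detailed balance: π_1 · P_{12} = π_2 · P_{21} and π_2 · P_{23} = π_3 · P_{32}.
From π_1 · 5/7 = π_2 · 3/8: π_2/π_1 = (5/7)/(3/8) = 40/21.
From π_2 · 2/7 = π_3 · 4/7: π_3/π_2 = (2/7)/(4/7) = 1/2.
Take π_1 proportional to 1; then unnormalized π = (1, 40/21, 20/21). Normalize by dividing by the sum 27/7:
  π = (7/27, 40/81, 20/81).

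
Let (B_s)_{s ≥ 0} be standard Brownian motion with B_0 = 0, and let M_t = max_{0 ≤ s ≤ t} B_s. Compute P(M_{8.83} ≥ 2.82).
P(M_{8.83} ≥ 2.82) = 2·P(B_{8.83} ≥ 2.82) = 2(1 − Φ(2.82/√8.83)) ≈ 0.3426

By the reflection principle for Brownian motion, P(M_t ≥ a) = 2 · P(B_t ≥ a) for a ≥ 0. Since B_t ~ N(0, t), P(B_t ≥ 2.82) = 1 − Φ(2.82/√t) = 1 − Φ(2.82/√8.83) = 1 − Φ(0.9490). So
  P(M_{8.83} ≥ 2.82) = 2(1 − Φ(0.9490)) ≈ 0.3426.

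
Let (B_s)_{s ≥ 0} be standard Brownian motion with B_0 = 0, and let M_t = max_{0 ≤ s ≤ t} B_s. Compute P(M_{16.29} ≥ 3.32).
P(M_{16.29} ≥ 3.32) = 2·P(B_{16.29} ≥ 3.32) = 2(1 − Φ(3.32/√16.29)) ≈ 0.4107

By the reflection principle for Brownian motion, P(M_t ≥ a) = 2 · P(B_t ≥ a) for a ≥ 0. Since B_t ~ N(0, t), P(B_t ≥ 3.32) = 1 − Φ(3.32/√t) = 1 − Φ(3.32/√16.29) = 1 − Φ(0.8226). So
  P(M_{16.29} ≥ 3.32) = 2(1 − Φ(0.8226)) ≈ 0.4107.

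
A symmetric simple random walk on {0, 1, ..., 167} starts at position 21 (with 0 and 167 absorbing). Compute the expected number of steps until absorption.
E[τ | X_0 = 21] = 3066

Let v_k = E[τ | X_0 = k]. Boundary: v_0 = v_167 = 0. Recurrence: v_k = 1 + (v_{k-1} + v_{k+1})/2 for 1 ≤ k ≤ 166. The particular solution to v_k − (v_{k-1} + v_{k+1})/2 = 1 is v_k = −k^2. Adding homogeneous solution A + B k and matching boundaries gives v_k = k (167 − k). Substituting k = 21: v_21 = 21 · 146 = 3066.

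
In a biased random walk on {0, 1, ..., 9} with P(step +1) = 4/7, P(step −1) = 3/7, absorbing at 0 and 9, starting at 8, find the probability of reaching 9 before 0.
P(hit 9 before 0) = (1 − (3/4)^8) / (1 − (3/4)^9) = 235900/242461

Let u_k denote P(reach 9 before 0 | start at k). Boundary: u_0 = 0, u_9 = 1. Recurrence: u_k = 4/7·u_{k+1} + 3/7·u_{k-1} for 1 ≤ k ≤ 8. Try u_k = A + B·r^k with r = q/p = (3/7)/(4/7) = 3/4. Substitution satisfies the recurrence; boundary conditions give:
  u_k = (1 − r^k) / (1 − r^N) = (1 − (3/4)^8) / (1 − (3/4)^9) = 235900/242461.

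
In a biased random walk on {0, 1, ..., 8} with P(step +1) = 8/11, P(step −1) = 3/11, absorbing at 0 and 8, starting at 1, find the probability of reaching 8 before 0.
P(hit 8 before 0) = (1 − (3/8)^1) / (1 − (3/8)^8) = 2097152/3354131

Let u_k denote P(reach 8 before 0 | start at k). Boundary: u_0 = 0, u_8 = 1. Recurrence: u_k = 8/11·u_{k+1} + 3/11·u_{k-1} for 1 ≤ k ≤ 7. Try u_k = A + B·r^k with r = q/p = (3/11)/(8/11) = 3/8. Substitution satisfies the recurrence; boundary conditions give:
  u_k = (1 − r^k) / (1 − r^N) = (1 − (3/8)^1) / (1 − (3/8)^8) = 2097152/3354131.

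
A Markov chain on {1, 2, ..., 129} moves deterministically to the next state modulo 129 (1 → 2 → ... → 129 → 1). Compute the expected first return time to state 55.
E[T_55 | X_0 = 55] = 129

The chain cycles deterministically, so starting at state 55 it returns in exactly 129 steps. Equivalently, the stationary distribution is uniform π_j = 1/129 for every state j, so by Kac's formula E[T_55] = 1/π_55 = 129.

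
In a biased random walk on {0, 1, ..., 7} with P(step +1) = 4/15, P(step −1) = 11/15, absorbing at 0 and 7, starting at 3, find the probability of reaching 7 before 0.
P(hit 7 before 0) = (1 − (11/4)^3) / (1 − (11/4)^7) = 46336/2781541

Let u_k denote P(reach 7 before 0 | start at k). Boundary: u_0 = 0, u_7 = 1. Recurrence: u_k = 4/15·u_{k+1} + 11/15·u_{k-1} for 1 ≤ k ≤ 6. Try u_k = A + B·r^k with r = q/p = (11/15)/(4/15) = 11/4. Substitution satisfies the recurrence; boundary conditions give:
  u_k = (1 − r^k) / (1 − r^N) = (1 − (11/4)^3) / (1 − (11/4)^7) = 46336/2781541.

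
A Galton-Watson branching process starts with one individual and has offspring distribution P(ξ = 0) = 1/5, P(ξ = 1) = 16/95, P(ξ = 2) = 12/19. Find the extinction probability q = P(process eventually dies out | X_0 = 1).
q = 19/60

The pgf is f(s) = 1/5 + 16/95·s + 12/19·s². The extinction probability q is the smallest fixed point of f in [0, 1]. Setting s = f(s):
  12/19·s² + (16/95 − 1)·s + 1/5 = 0
  12/19·s² − (1/5 + 12/19)·s + 1/5 = 0
which factors as (s − 1)·(12/19·s − 1/5) = 0, giving roots s = 1 and s = (1/5)/(12/19) = 19/60.
Mean offspring μ = 16/95 + 2·12/19 = 136/95 > 1 (supercritical), so q < 1. The extinction probability is the smaller root: q = (1/5)/(12/19) = 19/60.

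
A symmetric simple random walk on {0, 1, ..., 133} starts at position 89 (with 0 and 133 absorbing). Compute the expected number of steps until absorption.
E[τ | X_0 = 89] = 3916

Let v_k = E[τ | X_0 = k]. Boundary: v_0 = v_133 = 0. Recurrence: v_k = 1 + (v_{k-1} + v_{k+1})/2 for 1 ≤ k ≤ 132. The particular solution to v_k − (v_{k-1} + v_{k+1})/2 = 1 is v_k = −k^2. Adding homogeneous solution A + B k and matching boundaries gives v_k = k (133 − k). Substituting k = 89: v_89 = 89 · 44 = 3916.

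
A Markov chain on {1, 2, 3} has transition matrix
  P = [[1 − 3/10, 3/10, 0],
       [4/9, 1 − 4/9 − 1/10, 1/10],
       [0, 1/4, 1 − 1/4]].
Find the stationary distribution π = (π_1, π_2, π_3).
π = (200/389, 135/389, 54/389)

This is a birth-death chain on three states, which satisfies detailed balance: π_1 · P_{12} = π_2 · P_{21} and π_2 · P_{23} = π_3 · P_{32}.
From π_1 · 3/10 = π_2 · 4/9: π_2/π_1 = (3/10)/(4/9) = 27/40.
From π_2 · 1/10 = π_3 · 1/4: π_3/π_2 = (1/10)/(1/4) = 2/5.
Take π_1 proportional to 1; then unnormalized π = (1, 27/40, 27/100). Normalize by dividing by the sum 389/200:
  π = (200/389, 135/389, 54/389).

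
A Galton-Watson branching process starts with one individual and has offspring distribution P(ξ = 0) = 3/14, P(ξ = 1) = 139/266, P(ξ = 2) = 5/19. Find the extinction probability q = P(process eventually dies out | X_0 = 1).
q = 57/70

The pgf is f(s) = 3/14 + 139/266·s + 5/19·s². The extinction probability q is the smallest fixed point of f in [0, 1]. Setting s = f(s):
  5/19·s² + (139/266 − 1)·s + 3/14 = 0
  5/19·s² − (3/14 + 5/19)·s + 3/14 = 0
which factors as (s − 1)·(5/19·s − 3/14) = 0, giving roots s = 1 and s = (3/14)/(5/19) = 57/70.
Mean offspring μ = 139/266 + 2·5/19 = 279/266 > 1 (supercritical), so q < 1. The extinction probability is the smaller root: q = (3/14)/(5/19) = 57/70.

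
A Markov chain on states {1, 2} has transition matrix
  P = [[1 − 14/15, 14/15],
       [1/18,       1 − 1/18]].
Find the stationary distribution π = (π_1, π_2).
π_1 = 5/89, π_2 = 84/89

Solve πP = π with π_1 + π_2 = 1. From πP = π: π_1 · (1 − 14/15) + π_2 · 1/18 = π_1 ⇒ π_2 · 1/18 = π_1 · 14/15 ⇒ π_2/π_1 = (14/15)/(1/18) = 84/5. Together with π_1 + π_2 = 1:
  π_1 = (1/18)/(14/15 + 1/18) = (1/18)/(89/90) = 5/89,
  π_2 = (14/15)/(14/15 + 1/18) = (14/15)/(89/90) = 84/89.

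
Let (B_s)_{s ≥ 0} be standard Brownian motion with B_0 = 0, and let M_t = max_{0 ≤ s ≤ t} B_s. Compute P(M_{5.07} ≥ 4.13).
P(M_{5.07} ≥ 4.13) = 2·P(B_{5.07} ≥ 4.13) = 2(1 − Φ(4.13/√5.07)) ≈ 0.0666

By the reflection principle for Brownian motion, P(M_t ≥ a) = 2 · P(B_t ≥ a) for a ≥ 0. Since B_t ~ N(0, t), P(B_t ≥ 4.13) = 1 − Φ(4.13/√t) = 1 − Φ(4.13/√5.07) = 1 − Φ(1.8342). So
  P(M_{5.07} ≥ 4.13) = 2(1 − Φ(1.8342)) ≈ 0.0666.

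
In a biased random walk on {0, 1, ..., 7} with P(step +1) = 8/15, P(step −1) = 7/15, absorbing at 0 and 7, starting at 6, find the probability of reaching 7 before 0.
P(hit 7 before 0) = (1 − (7/8)^6) / (1 − (7/8)^7) = 1155960/1273609

Let u_k denote P(reach 7 before 0 | start at k). Boundary: u_0 = 0, u_7 = 1. Recurrence: u_k = 8/15·u_{k+1} + 7/15·u_{k-1} for 1 ≤ k ≤ 6. Try u_k = A + B·r^k with r = q/p = (7/15)/(8/15) = 7/8. Substitution satisfies the recurrence; boundary conditions give:
  u_k = (1 − r^k) / (1 − r^N) = (1 − (7/8)^6) / (1 − (7/8)^7) = 1155960/1273609.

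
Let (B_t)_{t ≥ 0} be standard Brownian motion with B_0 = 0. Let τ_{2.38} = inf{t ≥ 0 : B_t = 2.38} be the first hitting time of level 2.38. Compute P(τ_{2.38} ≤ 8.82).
P(τ_{2.38} ≤ 8.82) = 2(1 − Φ(2.38/√8.82)) = 2(1 − Φ(0.8014)) ≈ 0.4229

By the reflection principle for standard BM, P(τ_b ≤ t) = 2 · P(B_t ≥ b). Since B_t ~ N(0, t), P(B_t ≥ 2.38) = 1 − Φ(2.38/√t) = 1 − Φ(2.38/√8.82) = 1 − Φ(0.8014) ≈ 0.21145. Doubling: P(τ_{2.38} ≤ 8.82) ≈ 2 · 0.21145 = 0.42290 ≈ 0.4229.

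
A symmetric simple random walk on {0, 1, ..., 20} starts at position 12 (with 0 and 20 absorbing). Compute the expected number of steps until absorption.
E[τ | X_0 = 12] = 96

Let v_k = E[τ | X_0 = k]. Boundary: v_0 = v_20 = 0. Recurrence: v_k = 1 + (v_{k-1} + v_{k+1})/2 for 1 ≤ k ≤ 19. The particular solution to v_k − (v_{k-1} + v_{k+1})/2 = 1 is v_k = −k^2. Adding homogeneous solution A + B k and matching boundaries gives v_k = k (20 − k). Substituting k = 12: v_12 = 12 · 8 = 96.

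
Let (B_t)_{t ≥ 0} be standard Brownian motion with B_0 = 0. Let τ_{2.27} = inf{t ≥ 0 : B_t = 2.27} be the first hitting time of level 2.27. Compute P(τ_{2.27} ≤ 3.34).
P(τ_{2.27} ≤ 3.34) = 2(1 − Φ(2.27/√3.34)) = 2(1 − Φ(1.2421)) ≈ 0.2142

By the reflection principle for standard BM, P(τ_b ≤ t) = 2 · P(B_t ≥ b). Since B_t ~ N(0, t), P(B_t ≥ 2.27) = 1 − Φ(2.27/√t) = 1 − Φ(2.27/√3.34) = 1 − Φ(1.2421) ≈ 0.10710. Doubling: P(τ_{2.27} ≤ 3.34) ≈ 2 · 0.10710 = 0.21420 ≈ 0.2142.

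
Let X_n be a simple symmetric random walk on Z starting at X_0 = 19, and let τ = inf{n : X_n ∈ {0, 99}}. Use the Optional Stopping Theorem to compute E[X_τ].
E[X_τ] = 19

X_n is a martingale and τ is a bounded-mean stopping time (indeed τ is finite a.s. with bounded expectation since the walk is in a bounded region). By the OST, E[X_τ] = E[X_0] = 19. Equivalently: E[X_τ] = 99 · P(hit 99 first) + 0 · P(hit 0 first) = 99 · (19/99) = 19.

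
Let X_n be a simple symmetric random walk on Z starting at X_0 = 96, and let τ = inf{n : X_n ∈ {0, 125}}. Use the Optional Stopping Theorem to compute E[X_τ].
E[X_τ] = 96

X_n is a martingale and τ is a bounded-mean stopping time (indeed τ is finite a.s. with bounded expectation since the walk is in a bounded region). By the OST, E[X_τ] = E[X_0] = 96. Equivalently: E[X_τ] = 125 · P(hit 125 first) + 0 · P(hit 0 first) = 125 · (96/125) = 96.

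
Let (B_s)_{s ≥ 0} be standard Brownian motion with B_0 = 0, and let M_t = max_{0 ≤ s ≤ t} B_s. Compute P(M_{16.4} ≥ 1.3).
P(M_{16.4} ≥ 1.3) = 2·P(B_{16.4} ≥ 1.3) = 2(1 − Φ(1.3/√16.4)) ≈ 0.7482

By the reflection principle for Brownian motion, P(M_t ≥ a) = 2 · P(B_t ≥ a) for a ≥ 0. Since B_t ~ N(0, t), P(B_t ≥ 1.3) = 1 − Φ(1.3/√t) = 1 − Φ(1.3/√16.4) = 1 − Φ(0.3210). So
  P(M_{16.4} ≥ 1.3) = 2(1 − Φ(0.3210)) ≈ 0.7482.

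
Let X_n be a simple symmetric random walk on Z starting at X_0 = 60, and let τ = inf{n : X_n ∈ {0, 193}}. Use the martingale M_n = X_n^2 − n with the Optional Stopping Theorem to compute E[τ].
E[τ] = 7980

M_n = X_n^2 − n is a martingale (since E[X_{n+1}^2 | F_n] = X_n^2 + 1). By OST (τ has finite mean in a bounded region), E[M_τ] = E[M_0] = X_0^2 − 0 = 60^2 = 3600. Also E[M_τ] = E[X_τ^2] − E[τ]. The walk exits at 0 or 193, with P(hit 193 first) = 60/193, so E[X_τ^2] = 193^2 · 60/193 + 0 = 11580. Thus E[τ] = E[X_τ^2] − E[M_τ] = 11580 − 3600 = 7980 = 60(193 − 60) = 7980.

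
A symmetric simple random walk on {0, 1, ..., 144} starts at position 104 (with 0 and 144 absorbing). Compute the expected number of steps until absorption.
E[τ | X_0 = 104] = 4160

Let v_k = E[τ | X_0 = k]. Boundary: v_0 = v_144 = 0. Recurrence: v_k = 1 + (v_{k-1} + v_{k+1})/2 for 1 ≤ k ≤ 143. The particular solution to v_k − (v_{k-1} + v_{k+1})/2 = 1 is v_k = −k^2. Adding homogeneous solution A + B k and matching boundaries gives v_k = k (144 − k). Substituting k = 104: v_104 = 104 · 40 = 4160.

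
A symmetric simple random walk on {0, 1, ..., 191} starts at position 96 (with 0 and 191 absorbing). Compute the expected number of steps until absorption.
E[τ | X_0 = 96] = 9120

Let v_k = E[τ | X_0 = k]. Boundary: v_0 = v_191 = 0. Recurrence: v_k = 1 + (v_{k-1} + v_{k+1})/2 for 1 ≤ k ≤ 190. The particular solution to v_k − (v_{k-1} + v_{k+1})/2 = 1 is v_k = −k^2. Adding homogeneous solution A + B k and matching boundaries gives v_k = k (191 − k). Substituting k = 96: v_96 = 96 · 95 = 9120.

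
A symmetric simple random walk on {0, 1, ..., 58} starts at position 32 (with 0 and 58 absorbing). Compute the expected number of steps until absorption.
E[τ | X_0 = 32] = 832

Let v_k = E[τ | X_0 = k]. Boundary: v_0 = v_58 = 0. Recurrence: v_k = 1 + (v_{k-1} + v_{k+1})/2 for 1 ≤ k ≤ 57. The particular solution to v_k − (v_{k-1} + v_{k+1})/2 = 1 is v_k = −k^2. Adding homogeneous solution A + B k and matching boundaries gives v_k = k (58 − k). Substituting k = 32: v_32 = 32 · 26 = 832.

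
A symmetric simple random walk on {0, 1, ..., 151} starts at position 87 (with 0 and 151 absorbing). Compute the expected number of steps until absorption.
E[τ | X_0 = 87] = 5568

Let v_k = E[τ | X_0 = k]. Boundary: v_0 = v_151 = 0. Recurrence: v_k = 1 + (v_{k-1} + v_{k+1})/2 for 1 ≤ k ≤ 150. The particular solution to v_k − (v_{k-1} + v_{k+1})/2 = 1 is v_k = −k^2. Adding homogeneous solution A + B k and matching boundaries gives v_k = k (151 − k). Substituting k = 87: v_87 = 87 · 64 = 5568.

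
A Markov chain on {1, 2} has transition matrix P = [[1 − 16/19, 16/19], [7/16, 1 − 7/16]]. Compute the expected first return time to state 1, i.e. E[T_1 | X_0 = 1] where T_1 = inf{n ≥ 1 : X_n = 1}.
E[T_1 | X_0 = 1] = 1/π_1 = 389/133

For an irreducible recurrent Markov chain with stationary distribution π, E[T_i | X_0 = i] = 1/π_i (Kac's formula). Here π_1 = (7/16)/(16/19 + 7/16) = (7/16)/(389/304) = 133/389, so E[T_1 | X_0 = 1] = 1/π_1 = (16/19 + 7/16)/(7/16) = (389/304)/(7/16) = 389/133.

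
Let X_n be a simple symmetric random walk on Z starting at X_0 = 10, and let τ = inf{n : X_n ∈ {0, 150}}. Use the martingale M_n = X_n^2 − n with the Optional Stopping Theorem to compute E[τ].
E[τ] = 1400

M_n = X_n^2 − n is a martingale (since E[X_{n+1}^2 | F_n] = X_n^2 + 1). By OST (τ has finite mean in a bounded region), E[M_τ] = E[M_0] = X_0^2 − 0 = 10^2 = 100. Also E[M_τ] = E[X_τ^2] − E[τ]. The walk exits at 0 or 150, with P(hit 150 first) = 10/150, so E[X_τ^2] = 150^2 · 10/150 + 0 = 1500. Thus E[τ] = E[X_τ^2] − E[M_τ] = 1500 − 100 = 1400 = 10(150 − 10) = 1400.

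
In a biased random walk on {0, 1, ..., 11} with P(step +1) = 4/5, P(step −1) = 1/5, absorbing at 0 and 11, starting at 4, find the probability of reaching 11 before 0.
P(hit 11 before 0) = (1 − (1/4)^4) / (1 − (1/4)^11) = 1392640/1398101

Let u_k denote P(reach 11 before 0 | start at k). Boundary: u_0 = 0, u_11 = 1. Recurrence: u_k = 4/5·u_{k+1} + 1/5·u_{k-1} for 1 ≤ k ≤ 10. Try u_k = A + B·r^k with r = q/p = (1/5)/(4/5) = 1/4. Substitution satisfies the recurrence; boundary conditions give:
  u_k = (1 − r^k) / (1 − r^N) = (1 − (1/4)^4) / (1 − (1/4)^11) = 1392640/1398101.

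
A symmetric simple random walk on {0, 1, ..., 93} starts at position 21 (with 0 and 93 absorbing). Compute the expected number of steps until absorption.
E[τ | X_0 = 21] = 1512

Let v_k = E[τ | X_0 = k]. Boundary: v_0 = v_93 = 0. Recurrence: v_k = 1 + (v_{k-1} + v_{k+1})/2 for 1 ≤ k ≤ 92. The particular solution to v_k − (v_{k-1} + v_{k+1})/2 = 1 is v_k = −k^2. Adding homogeneous solution A + B k and matching boundaries gives v_k = k (93 − k). Substituting k = 21: v_21 = 21 · 72 = 1512.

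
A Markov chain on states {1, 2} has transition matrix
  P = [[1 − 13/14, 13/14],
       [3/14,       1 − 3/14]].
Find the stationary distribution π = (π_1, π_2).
π_1 = 3/16, π_2 = 13/16

Solve πP = π with π_1 + π_2 = 1. From πP = π: π_1 · (1 − 13/14) + π_2 · 3/14 = π_1 ⇒ π_2 · 3/14 = π_1 · 13/14 ⇒ π_2/π_1 = (13/14)/(3/14) = 13/3. Together with π_1 + π_2 = 1:
  π_1 = (3/14)/(13/14 + 3/14) = (3/14)/(8/7) = 3/16,
  π_2 = (13/14)/(13/14 + 3/14) = (13/14)/(8/7) = 13/16.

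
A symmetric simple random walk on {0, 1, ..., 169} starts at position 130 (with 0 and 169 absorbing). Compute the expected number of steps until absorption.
E[τ | X_0 = 130] = 5070

Let v_k = E[τ | X_0 = k]. Boundary: v_0 = v_169 = 0. Recurrence: v_k = 1 + (v_{k-1} + v_{k+1})/2 for 1 ≤ k ≤ 168. The particular solution to v_k − (v_{k-1} + v_{k+1})/2 = 1 is v_k = −k^2. Adding homogeneous solution A + B k and matching boundaries gives v_k = k (169 − k). Substituting k = 130: v_130 = 130 · 39 = 5070.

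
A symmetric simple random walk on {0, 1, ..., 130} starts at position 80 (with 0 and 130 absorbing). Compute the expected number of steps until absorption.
E[τ | X_0 = 80] = 4000

Let v_k = E[τ | X_0 = k]. Boundary: v_0 = v_130 = 0. Recurrence: v_k = 1 + (v_{k-1} + v_{k+1})/2 for 1 ≤ k ≤ 129. The particular solution to v_k − (v_{k-1} + v_{k+1})/2 = 1 is v_k = −k^2. Adding homogeneous solution A + B k and matching boundaries gives v_k = k (130 − k). Substituting k = 80: v_80 = 80 · 50 = 4000.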